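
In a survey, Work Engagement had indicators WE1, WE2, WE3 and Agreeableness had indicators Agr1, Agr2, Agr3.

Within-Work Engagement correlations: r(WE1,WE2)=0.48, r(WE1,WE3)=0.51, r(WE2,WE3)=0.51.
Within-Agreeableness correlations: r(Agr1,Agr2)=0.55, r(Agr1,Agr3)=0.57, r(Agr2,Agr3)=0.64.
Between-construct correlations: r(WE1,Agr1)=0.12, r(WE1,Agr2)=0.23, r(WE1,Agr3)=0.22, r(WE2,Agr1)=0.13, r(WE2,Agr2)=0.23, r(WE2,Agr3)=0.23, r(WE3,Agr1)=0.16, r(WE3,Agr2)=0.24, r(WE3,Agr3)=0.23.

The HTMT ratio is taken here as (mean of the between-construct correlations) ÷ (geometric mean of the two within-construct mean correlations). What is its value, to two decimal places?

Mean between = 1.79/9 = 0.1989.
Mean within-WE = 1.50/3 = 0.5000; mean within-Agr = 1.76/3 = 0.5867.
Geometric mean = √(0.5000 × 0.5867) = 0.5416.
HTMT = 0.1989 / 0.5416 = 0.37.

0.37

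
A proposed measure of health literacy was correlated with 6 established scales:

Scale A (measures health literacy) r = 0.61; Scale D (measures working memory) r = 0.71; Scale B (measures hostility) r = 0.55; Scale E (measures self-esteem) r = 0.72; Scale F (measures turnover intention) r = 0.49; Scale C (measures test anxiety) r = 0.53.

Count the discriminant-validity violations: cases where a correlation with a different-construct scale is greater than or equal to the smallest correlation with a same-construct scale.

2

Convergent (same construct = health literacy): Scale A.
Smallest convergent = 0.61. Discriminant values: 0.71, 0.55, 0.72, 0.49, 0.53; count ≥ 0.61 → 2.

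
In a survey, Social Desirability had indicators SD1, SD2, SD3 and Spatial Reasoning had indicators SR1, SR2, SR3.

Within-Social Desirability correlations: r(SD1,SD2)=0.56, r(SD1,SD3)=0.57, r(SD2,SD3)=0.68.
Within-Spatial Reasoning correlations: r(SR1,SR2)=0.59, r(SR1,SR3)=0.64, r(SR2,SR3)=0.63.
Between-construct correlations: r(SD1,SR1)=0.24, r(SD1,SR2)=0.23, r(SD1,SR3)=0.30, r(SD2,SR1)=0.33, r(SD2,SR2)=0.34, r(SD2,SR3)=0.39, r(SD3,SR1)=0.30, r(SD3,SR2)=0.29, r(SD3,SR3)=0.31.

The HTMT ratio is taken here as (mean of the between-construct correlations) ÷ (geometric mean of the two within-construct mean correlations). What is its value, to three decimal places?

0.496

Mean heterotrait r = 2.73/9 = 0.3033.
Mean within-SD = 1.81/3 = 0.6033; mean within-SR = 1.86/3 = 0.6200.
Geometric mean = √(0.6033 × 0.6200) = 0.6116.
HTMT = 0.3033 / 0.6116 = 0.496.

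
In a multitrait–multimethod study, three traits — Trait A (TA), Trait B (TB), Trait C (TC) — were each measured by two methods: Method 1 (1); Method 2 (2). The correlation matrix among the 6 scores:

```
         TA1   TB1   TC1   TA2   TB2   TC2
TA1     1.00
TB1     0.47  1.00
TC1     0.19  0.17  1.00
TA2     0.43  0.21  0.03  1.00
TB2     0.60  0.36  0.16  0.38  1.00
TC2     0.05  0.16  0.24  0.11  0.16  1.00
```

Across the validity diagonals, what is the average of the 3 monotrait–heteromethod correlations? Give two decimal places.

Convergent values: 0.43, 0.36, 0.24; mean = 1.03/3 = 0.34.

0.34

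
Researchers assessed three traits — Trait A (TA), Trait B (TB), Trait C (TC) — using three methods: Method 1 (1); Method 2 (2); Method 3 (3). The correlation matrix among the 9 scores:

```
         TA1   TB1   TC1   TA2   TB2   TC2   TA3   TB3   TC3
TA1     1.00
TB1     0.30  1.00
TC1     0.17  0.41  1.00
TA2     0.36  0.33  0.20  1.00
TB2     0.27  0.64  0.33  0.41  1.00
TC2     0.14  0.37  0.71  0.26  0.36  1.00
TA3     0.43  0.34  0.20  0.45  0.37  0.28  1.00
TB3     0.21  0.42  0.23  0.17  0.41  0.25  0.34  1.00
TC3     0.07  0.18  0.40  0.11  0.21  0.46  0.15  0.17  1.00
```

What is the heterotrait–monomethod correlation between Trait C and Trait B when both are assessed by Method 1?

Different traits, same method: r(TC1, TB1) = 0.41.

0.41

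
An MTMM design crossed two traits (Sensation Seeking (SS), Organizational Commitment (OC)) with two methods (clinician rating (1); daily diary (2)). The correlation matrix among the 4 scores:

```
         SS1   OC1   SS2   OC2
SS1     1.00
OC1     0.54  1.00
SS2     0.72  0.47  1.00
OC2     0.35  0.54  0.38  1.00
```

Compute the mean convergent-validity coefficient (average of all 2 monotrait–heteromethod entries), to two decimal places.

0.63

Convergent values: 0.72, 0.54; mean = 1.26/2 = 0.63.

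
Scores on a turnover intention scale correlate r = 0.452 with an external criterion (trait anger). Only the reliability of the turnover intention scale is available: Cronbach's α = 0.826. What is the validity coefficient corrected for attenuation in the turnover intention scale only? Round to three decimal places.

Single correction: r_c = r_obs / √r_xx = 0.452 / √0.826 = 0.452 / 0.9088 ≈ 0.497.

0.497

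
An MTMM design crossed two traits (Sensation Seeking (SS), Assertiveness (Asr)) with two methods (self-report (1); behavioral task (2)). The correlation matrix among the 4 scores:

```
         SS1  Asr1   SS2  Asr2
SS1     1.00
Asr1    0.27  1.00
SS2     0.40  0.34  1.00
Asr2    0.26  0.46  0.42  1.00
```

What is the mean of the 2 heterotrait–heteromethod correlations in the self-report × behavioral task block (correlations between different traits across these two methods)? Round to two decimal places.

HTHM values (method 1 × method 2): 0.26, 0.34; mean = 0.60/2 = 0.30.

0.30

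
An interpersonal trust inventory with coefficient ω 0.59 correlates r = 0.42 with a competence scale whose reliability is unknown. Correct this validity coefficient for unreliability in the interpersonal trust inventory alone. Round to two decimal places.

0.55

Single correction: r_c = r_obs / √r_xx = 0.42 / √0.59 = 0.42 / 0.7681 ≈ 0.55.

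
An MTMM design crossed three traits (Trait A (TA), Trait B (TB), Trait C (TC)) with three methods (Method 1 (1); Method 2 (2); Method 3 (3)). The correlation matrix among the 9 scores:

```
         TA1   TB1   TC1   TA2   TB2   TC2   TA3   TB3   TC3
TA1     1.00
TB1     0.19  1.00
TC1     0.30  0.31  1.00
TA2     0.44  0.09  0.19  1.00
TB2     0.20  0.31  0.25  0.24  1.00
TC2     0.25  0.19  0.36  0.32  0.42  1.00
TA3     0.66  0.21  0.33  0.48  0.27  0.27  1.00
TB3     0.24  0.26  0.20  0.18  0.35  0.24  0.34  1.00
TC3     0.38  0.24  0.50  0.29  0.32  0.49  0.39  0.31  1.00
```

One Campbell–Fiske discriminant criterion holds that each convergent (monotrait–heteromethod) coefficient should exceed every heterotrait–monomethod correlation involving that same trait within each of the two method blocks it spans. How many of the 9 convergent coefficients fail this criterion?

Each convergent coefficient versus the relevant comparison correlations:
TA (methods 1·2): 0.44 vs {0.19, 0.24, 0.30, 0.32} → pass.
TA (methods 1·3): 0.66 vs {0.19, 0.34, 0.30, 0.39} → pass.
TA (methods 2·3): 0.48 vs {0.24, 0.34, 0.32, 0.39} → pass.
TB (methods 1·2): 0.31 vs {0.19, 0.24, 0.31, 0.42} → fail.
TB (methods 1·3): 0.26 vs {0.19, 0.34, 0.31, 0.31} → fail.
TB (methods 2·3): 0.35 vs {0.24, 0.34, 0.42, 0.31} → fail.
TC (methods 1·2): 0.36 vs {0.30, 0.32, 0.31, 0.42} → fail.
TC (methods 1·3): 0.50 vs {0.30, 0.39, 0.31, 0.31} → pass.
TC (methods 2·3): 0.49 vs {0.32, 0.39, 0.42, 0.31} → pass.
4 of 9 fail.

4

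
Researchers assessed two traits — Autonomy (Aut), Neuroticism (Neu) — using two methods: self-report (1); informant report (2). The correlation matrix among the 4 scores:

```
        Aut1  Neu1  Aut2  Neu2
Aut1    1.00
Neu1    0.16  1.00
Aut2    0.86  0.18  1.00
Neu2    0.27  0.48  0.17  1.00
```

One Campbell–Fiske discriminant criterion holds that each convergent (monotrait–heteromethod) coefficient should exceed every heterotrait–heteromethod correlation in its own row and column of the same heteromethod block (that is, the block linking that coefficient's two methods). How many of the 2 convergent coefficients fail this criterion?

Each convergent coefficient versus the relevant comparison correlations:
Aut (methods 1·2): 0.86 vs {0.27, 0.18} → pass.
Neu (methods 1·2): 0.48 vs {0.18, 0.27} → pass.
0 of 2 fail.

0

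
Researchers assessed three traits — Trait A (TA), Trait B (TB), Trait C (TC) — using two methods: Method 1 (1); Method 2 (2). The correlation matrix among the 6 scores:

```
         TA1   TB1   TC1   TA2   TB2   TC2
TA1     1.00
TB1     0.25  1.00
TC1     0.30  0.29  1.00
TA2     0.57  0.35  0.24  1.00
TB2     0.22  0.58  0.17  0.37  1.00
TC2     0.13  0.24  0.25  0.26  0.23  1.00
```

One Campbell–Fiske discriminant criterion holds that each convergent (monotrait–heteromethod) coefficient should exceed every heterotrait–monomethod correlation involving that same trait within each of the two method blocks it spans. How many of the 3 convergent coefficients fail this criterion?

Convergent coefficients and their comparison sets:
TA (methods 1·2): 0.57 vs {0.25, 0.37, 0.30, 0.26} → pass.
TB (methods 1·2): 0.58 vs {0.25, 0.37, 0.29, 0.23} → pass.
TC (methods 1·2): 0.25 vs {0.30, 0.26, 0.29, 0.23} → fail.
1 of 3 fail.

1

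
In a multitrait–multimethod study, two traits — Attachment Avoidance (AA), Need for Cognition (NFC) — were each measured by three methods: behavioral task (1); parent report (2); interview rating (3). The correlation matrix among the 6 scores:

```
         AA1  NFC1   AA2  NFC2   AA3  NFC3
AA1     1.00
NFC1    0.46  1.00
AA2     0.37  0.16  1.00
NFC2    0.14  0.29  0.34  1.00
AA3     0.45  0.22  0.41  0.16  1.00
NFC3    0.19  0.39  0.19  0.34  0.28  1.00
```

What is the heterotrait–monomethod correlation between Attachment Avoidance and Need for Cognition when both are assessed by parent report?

Different traits, same method: r(AA2, NFC2) = 0.34.

0.34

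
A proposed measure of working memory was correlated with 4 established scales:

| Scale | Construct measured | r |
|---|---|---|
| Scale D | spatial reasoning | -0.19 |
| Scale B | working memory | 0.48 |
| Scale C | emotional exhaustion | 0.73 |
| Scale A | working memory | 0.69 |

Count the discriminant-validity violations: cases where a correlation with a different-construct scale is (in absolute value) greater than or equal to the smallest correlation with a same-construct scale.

1

Convergent (same construct = working memory): Scale B, Scale A.
Smallest convergent = 0.48. Discriminant |r|: 0.19, 0.73; count ≥ 0.48 → 1.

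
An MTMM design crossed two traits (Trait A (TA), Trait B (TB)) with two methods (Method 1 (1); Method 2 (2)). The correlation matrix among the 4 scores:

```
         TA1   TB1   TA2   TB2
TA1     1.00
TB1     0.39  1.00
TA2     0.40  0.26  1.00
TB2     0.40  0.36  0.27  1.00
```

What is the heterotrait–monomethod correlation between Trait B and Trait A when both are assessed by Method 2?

0.27

Different traits, same method: r(TB2, TA2) = 0.27.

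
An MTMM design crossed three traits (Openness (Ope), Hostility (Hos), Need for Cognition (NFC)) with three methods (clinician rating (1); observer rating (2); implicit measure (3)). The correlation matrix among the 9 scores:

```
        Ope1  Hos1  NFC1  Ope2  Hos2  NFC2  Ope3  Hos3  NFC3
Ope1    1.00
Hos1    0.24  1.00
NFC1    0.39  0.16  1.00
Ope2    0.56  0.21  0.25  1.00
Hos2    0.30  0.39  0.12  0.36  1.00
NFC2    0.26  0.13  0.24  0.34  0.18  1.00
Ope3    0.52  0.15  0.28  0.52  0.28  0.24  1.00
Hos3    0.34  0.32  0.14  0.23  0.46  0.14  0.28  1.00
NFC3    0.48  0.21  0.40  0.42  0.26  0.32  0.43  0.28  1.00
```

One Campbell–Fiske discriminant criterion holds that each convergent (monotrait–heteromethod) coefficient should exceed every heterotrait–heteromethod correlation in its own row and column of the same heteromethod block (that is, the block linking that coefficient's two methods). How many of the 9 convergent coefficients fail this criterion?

4

Convergent coefficients and their comparison sets:
Ope (methods 1·2): 0.56 vs {0.30, 0.21, 0.26, 0.25} → pass.
Ope (methods 1·3): 0.52 vs {0.34, 0.15, 0.48, 0.28} → pass.
Ope (methods 2·3): 0.52 vs {0.23, 0.28, 0.42, 0.24} → pass.
Hos (methods 1·2): 0.39 vs {0.21, 0.30, 0.13, 0.12} → pass.
Hos (methods 1·3): 0.32 vs {0.15, 0.34, 0.21, 0.14} → fail.
Hos (methods 2·3): 0.46 vs {0.28, 0.23, 0.26, 0.14} → pass.
NFC (methods 1·2): 0.24 vs {0.25, 0.26, 0.12, 0.13} → fail.
NFC (methods 1·3): 0.40 vs {0.28, 0.48, 0.14, 0.21} → fail.
NFC (methods 2·3): 0.32 vs {0.24, 0.42, 0.14, 0.26} → fail.
4 of 9 fail.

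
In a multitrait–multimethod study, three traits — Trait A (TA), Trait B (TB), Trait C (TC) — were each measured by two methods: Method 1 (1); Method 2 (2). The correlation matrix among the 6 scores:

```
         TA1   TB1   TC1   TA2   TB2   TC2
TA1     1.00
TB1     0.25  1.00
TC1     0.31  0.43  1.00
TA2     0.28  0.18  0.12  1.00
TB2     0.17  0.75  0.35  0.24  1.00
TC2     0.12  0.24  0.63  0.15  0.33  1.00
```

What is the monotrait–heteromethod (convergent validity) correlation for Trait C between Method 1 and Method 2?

0.63

Same trait (TC), different methods: r(TC1, TC2) = 0.63.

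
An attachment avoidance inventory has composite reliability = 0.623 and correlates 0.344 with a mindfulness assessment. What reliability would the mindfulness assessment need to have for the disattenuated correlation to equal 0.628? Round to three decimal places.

r_true = r_obs / √(r_xx · r_yy) ⇒ 0.628 = 0.344 / √(0.623 · r_yy).
√(0.623 · r_yy) = 0.344 / 0.628 = 0.5478; 0.623 · r_yy = 0.3001; r_yy = 0.3001 / 0.623 ≈ 0.482.

0.482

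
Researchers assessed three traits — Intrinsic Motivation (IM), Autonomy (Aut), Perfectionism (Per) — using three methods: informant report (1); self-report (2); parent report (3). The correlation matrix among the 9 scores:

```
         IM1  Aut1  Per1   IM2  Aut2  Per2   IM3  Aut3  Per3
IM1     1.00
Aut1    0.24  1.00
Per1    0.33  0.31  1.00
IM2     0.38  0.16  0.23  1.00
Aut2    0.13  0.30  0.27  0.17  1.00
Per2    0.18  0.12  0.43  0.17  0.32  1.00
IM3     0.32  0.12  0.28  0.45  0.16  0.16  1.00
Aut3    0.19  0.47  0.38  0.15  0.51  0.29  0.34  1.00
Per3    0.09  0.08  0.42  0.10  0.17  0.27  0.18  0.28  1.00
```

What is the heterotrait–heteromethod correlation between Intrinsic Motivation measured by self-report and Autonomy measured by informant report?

0.16

Different traits and methods: r(IM2, Aut1) = 0.16.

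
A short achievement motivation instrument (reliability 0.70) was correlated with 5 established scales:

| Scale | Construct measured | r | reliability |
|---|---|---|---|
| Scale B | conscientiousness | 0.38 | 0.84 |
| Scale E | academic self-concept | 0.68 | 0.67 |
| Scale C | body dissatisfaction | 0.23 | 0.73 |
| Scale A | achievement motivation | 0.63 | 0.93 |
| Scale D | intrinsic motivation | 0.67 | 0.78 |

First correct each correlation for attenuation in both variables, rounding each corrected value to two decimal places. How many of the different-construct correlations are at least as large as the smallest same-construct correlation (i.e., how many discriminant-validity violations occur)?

2

Disattenuated r (r / √(r_scale · r_new)):
  Scale B (disc): 0.38 / √(0.84·0.70) = 0.50
  Scale E (disc): 0.68 / √(0.67·0.70) = 0.99
  Scale C (disc): 0.23 / √(0.73·0.70) = 0.32
  Scale A (conv): 0.63 / √(0.93·0.70) = 0.78
  Scale D (disc): 0.67 / √(0.78·0.70) = 0.91
Smallest convergent = 0.78. Discriminant values: 0.50, 0.99, 0.32, 0.91; count ≥ 0.78 → 2.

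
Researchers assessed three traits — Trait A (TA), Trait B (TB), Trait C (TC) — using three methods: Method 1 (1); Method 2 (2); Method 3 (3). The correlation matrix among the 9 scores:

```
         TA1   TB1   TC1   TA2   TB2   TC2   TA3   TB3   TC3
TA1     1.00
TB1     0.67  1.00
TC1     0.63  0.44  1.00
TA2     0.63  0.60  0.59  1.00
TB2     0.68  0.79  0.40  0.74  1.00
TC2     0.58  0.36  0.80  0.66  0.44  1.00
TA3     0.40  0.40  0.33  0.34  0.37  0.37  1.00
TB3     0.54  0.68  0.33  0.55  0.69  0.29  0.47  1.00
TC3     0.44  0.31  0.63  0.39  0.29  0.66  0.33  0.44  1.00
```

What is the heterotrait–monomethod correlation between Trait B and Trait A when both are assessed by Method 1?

0.67

Different traits, same method: r(TB1, TA1) = 0.67.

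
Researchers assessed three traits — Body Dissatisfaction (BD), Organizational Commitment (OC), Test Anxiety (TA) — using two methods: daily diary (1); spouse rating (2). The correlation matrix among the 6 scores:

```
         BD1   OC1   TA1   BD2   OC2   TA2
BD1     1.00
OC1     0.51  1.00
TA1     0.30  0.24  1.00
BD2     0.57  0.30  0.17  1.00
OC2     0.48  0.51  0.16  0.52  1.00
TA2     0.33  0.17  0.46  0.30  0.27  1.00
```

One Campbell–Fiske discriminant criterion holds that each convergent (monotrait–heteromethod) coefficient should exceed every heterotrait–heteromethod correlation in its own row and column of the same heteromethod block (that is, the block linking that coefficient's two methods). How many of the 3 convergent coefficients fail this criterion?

0

Each convergent coefficient versus the relevant comparison correlations:
BD (methods 1·2): 0.57 vs {0.48, 0.30, 0.33, 0.17} → pass.
OC (methods 1·2): 0.51 vs {0.30, 0.48, 0.17, 0.16} → pass.
TA (methods 1·2): 0.46 vs {0.17, 0.33, 0.16, 0.17} → pass.
0 of 3 fail.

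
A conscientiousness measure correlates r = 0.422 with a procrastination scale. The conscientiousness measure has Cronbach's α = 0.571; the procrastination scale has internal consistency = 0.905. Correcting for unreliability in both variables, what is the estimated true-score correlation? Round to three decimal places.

r_true = r_obs / √(r_xx · r_yy) = 0.422 / √(0.571 × 0.905) = 0.422 / √0.516755 = 0.422 / 0.7189 ≈ 0.587.

0.587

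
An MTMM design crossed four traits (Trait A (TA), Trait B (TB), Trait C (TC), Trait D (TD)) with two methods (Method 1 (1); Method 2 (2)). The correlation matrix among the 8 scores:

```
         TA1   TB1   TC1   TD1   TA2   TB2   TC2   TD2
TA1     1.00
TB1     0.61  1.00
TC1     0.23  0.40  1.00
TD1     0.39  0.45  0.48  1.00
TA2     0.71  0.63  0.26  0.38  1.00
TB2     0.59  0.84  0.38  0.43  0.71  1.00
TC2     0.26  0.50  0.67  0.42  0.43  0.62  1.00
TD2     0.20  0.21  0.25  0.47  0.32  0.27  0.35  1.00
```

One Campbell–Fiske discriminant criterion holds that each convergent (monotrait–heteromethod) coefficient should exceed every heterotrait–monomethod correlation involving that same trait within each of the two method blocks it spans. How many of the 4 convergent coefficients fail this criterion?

2

Each convergent coefficient versus the relevant comparison correlations:
TA (methods 1·2): 0.71 vs {0.61, 0.71, 0.23, 0.43, 0.39, 0.32} → fail.
TB (methods 1·2): 0.84 vs {0.61, 0.71, 0.40, 0.62, 0.45, 0.27} → pass.
TC (methods 1·2): 0.67 vs {0.23, 0.43, 0.40, 0.62, 0.48, 0.35} → pass.
TD (methods 1·2): 0.47 vs {0.39, 0.32, 0.45, 0.27, 0.48, 0.35} → fail.
2 of 4 fail.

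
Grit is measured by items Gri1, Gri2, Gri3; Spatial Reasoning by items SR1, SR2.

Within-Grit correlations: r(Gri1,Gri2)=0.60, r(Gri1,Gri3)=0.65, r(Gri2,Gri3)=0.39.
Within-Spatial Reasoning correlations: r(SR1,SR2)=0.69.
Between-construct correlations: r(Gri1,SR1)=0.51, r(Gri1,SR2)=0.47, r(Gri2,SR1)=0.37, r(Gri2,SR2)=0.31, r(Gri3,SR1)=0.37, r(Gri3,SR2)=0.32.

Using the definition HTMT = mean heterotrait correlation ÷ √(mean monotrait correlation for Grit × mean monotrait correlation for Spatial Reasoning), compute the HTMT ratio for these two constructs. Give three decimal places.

0.638

Between-construct mean = 2.35/6 = 0.3917.
Mean within-Gri = 1.64/3 = 0.5467; mean within-SR = 0.69/1 = 0.6900.
Geometric mean = √(0.5467 × 0.6900) = 0.6142.
HTMT = 0.3917 / 0.6142 = 0.638.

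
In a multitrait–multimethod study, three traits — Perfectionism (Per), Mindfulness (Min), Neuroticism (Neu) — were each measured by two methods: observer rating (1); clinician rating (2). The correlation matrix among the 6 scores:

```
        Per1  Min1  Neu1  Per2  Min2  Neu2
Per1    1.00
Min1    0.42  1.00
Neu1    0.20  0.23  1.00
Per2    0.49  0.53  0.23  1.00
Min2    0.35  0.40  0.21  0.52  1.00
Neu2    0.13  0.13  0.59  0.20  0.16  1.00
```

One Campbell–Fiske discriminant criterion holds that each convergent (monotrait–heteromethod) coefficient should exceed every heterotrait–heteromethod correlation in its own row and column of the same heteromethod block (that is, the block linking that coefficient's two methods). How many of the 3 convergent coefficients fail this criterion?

Checking each validity diagonal entry against its comparison values:
Per (methods 1·2): 0.49 vs {0.35, 0.53, 0.13, 0.23} → fail.
Min (methods 1·2): 0.40 vs {0.53, 0.35, 0.13, 0.21} → fail.
Neu (methods 1·2): 0.59 vs {0.23, 0.13, 0.21, 0.13} → pass.
2 of 3 fail.

2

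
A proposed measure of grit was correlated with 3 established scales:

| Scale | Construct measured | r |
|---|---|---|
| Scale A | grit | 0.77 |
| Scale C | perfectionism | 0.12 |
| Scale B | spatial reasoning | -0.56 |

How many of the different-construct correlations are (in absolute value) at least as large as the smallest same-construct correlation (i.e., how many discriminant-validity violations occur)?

0

Convergent (same construct = grit): Scale A.
Smallest convergent = 0.77. Discriminant |r|: 0.12, 0.56; count ≥ 0.77 → 0.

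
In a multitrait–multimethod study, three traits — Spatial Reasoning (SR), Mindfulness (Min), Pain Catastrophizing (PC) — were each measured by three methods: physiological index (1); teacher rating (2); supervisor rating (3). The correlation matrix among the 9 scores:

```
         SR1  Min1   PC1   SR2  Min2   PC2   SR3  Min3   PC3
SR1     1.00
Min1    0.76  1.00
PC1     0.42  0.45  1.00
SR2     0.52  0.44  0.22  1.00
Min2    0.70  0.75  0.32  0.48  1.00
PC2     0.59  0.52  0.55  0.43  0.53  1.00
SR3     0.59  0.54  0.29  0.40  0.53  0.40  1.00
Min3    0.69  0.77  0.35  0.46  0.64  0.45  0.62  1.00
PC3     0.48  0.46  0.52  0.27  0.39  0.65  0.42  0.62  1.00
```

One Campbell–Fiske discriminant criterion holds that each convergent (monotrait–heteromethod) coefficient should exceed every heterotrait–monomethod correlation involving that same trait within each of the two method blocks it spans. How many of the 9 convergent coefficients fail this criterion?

5

Each convergent coefficient versus the relevant comparison correlations:
SR (methods 1·2): 0.52 vs {0.76, 0.48, 0.42, 0.43} → fail.
SR (methods 1·3): 0.59 vs {0.76, 0.62, 0.42, 0.42} → fail.
SR (methods 2·3): 0.40 vs {0.48, 0.62, 0.43, 0.42} → fail.
Min (methods 1·2): 0.75 vs {0.76, 0.48, 0.45, 0.53} → fail.
Min (methods 1·3): 0.77 vs {0.76, 0.62, 0.45, 0.62} → pass.
Min (methods 2·3): 0.64 vs {0.48, 0.62, 0.53, 0.62} → pass.
PC (methods 1·2): 0.55 vs {0.42, 0.43, 0.45, 0.53} → pass.
PC (methods 1·3): 0.52 vs {0.42, 0.42, 0.45, 0.62} → fail.
PC (methods 2·3): 0.65 vs {0.43, 0.42, 0.53, 0.62} → pass.
5 of 9 fail.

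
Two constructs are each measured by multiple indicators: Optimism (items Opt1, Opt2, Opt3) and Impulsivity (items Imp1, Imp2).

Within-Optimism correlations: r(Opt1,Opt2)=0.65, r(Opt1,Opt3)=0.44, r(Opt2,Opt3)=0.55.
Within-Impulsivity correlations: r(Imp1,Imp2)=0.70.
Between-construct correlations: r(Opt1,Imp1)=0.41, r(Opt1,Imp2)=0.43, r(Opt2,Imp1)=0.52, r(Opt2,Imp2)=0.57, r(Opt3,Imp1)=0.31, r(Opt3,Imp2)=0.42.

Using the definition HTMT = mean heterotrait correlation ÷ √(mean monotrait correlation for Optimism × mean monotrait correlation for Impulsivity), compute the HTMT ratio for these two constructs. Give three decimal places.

Mean heterotrait r = 2.66/6 = 0.4433.
Mean within-Opt = 1.64/3 = 0.5467; mean within-Imp = 0.70/1 = 0.7000.
Geometric mean = √(0.5467 × 0.7000) = 0.6186.
HTMT = 0.4433 / 0.6186 = 0.717.

0.717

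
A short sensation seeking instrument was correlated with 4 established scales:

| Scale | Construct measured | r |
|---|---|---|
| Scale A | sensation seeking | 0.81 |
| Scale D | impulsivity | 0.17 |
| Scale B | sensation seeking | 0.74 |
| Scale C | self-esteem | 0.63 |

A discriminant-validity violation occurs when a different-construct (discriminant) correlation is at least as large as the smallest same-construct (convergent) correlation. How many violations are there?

0

Convergent (same construct = sensation seeking): Scale A, Scale B.
Smallest convergent = 0.74. Discriminant values: 0.17, 0.63; count ≥ 0.74 → 0.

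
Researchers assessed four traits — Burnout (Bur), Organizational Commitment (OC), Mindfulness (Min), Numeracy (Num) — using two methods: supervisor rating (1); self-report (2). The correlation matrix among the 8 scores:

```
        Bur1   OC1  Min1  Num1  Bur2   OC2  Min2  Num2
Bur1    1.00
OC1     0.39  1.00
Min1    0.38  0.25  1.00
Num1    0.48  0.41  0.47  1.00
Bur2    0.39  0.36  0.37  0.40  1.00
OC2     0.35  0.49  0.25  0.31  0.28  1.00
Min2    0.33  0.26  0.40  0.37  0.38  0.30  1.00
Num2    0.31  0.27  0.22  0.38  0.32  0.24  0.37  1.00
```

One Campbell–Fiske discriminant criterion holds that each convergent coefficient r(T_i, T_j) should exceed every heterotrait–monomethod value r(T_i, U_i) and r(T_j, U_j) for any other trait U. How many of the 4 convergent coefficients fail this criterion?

Each convergent coefficient versus the relevant comparison correlations:
Bur (methods 1·2): 0.39 vs {0.39, 0.28, 0.38, 0.38, 0.48, 0.32} → fail.
OC (methods 1·2): 0.49 vs {0.39, 0.28, 0.25, 0.30, 0.41, 0.24} → pass.
Min (methods 1·2): 0.40 vs {0.38, 0.38, 0.25, 0.30, 0.47, 0.37} → fail.
Num (methods 1·2): 0.38 vs {0.48, 0.32, 0.41, 0.24, 0.47, 0.37} → fail.
3 of 4 fail.

3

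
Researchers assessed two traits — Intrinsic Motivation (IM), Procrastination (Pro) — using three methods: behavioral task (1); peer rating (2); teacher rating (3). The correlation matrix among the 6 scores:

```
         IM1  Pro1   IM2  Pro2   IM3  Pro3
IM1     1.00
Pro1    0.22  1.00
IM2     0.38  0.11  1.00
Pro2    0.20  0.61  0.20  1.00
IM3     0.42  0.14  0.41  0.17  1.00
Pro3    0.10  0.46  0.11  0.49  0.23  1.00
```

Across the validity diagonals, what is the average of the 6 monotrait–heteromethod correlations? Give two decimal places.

Convergent values: 0.38, 0.42, 0.41, 0.61, 0.46, 0.49; mean = 2.77/6 = 0.46.

0.46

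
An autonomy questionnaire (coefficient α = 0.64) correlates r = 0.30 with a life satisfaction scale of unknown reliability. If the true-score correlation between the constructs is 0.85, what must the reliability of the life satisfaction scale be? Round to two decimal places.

r_true = r_obs / √(r_xx · r_yy) ⇒ 0.85 = 0.30 / √(0.64 · r_yy).
√(0.64 · r_yy) = 0.30 / 0.85 = 0.3529; 0.64 · r_yy = 0.1245; r_yy = 0.1245 / 0.64 ≈ 0.19.

0.19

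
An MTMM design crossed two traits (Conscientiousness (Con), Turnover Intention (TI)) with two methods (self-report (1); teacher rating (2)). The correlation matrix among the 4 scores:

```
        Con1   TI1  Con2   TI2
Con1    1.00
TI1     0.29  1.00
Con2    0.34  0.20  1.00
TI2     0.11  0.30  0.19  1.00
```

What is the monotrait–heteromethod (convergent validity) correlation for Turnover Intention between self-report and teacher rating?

Same trait (TI), different methods: r(TI1, TI2) = 0.30.

0.30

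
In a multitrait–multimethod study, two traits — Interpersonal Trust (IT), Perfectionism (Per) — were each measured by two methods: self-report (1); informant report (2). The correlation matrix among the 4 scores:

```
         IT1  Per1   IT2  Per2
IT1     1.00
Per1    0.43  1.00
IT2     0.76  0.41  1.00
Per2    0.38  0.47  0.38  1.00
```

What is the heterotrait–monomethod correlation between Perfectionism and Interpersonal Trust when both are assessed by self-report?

Different traits, same method: r(Per1, IT1) = 0.43.

0.43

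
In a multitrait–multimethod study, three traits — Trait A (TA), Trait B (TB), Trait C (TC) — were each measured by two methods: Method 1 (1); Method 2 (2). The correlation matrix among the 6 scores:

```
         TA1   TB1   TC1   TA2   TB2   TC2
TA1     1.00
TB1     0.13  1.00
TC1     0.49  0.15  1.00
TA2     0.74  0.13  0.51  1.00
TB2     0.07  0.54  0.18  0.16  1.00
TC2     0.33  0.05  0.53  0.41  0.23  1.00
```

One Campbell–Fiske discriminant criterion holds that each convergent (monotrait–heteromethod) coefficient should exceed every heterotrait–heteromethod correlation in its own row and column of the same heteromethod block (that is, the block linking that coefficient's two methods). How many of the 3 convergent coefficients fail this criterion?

0

Convergent coefficients and their comparison sets:
TA (methods 1·2): 0.74 vs {0.07, 0.13, 0.33, 0.51} → pass.
TB (methods 1·2): 0.54 vs {0.13, 0.07, 0.05, 0.18} → pass.
TC (methods 1·2): 0.53 vs {0.51, 0.33, 0.18, 0.05} → pass.
0 of 3 fail.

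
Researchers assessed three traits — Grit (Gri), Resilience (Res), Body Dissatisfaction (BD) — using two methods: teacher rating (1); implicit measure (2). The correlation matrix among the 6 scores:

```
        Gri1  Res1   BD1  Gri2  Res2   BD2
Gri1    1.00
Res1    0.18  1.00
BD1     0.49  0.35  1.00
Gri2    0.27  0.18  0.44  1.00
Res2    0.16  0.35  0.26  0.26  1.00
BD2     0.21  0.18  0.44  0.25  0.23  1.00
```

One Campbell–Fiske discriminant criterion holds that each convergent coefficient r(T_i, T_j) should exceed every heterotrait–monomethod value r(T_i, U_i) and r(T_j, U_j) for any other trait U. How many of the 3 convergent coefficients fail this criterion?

3

Convergent coefficients and their comparison sets:
Gri (methods 1·2): 0.27 vs {0.18, 0.26, 0.49, 0.25} → fail.
Res (methods 1·2): 0.35 vs {0.18, 0.26, 0.35, 0.23} → fail.
BD (methods 1·2): 0.44 vs {0.49, 0.25, 0.35, 0.23} → fail.
3 of 3 fail.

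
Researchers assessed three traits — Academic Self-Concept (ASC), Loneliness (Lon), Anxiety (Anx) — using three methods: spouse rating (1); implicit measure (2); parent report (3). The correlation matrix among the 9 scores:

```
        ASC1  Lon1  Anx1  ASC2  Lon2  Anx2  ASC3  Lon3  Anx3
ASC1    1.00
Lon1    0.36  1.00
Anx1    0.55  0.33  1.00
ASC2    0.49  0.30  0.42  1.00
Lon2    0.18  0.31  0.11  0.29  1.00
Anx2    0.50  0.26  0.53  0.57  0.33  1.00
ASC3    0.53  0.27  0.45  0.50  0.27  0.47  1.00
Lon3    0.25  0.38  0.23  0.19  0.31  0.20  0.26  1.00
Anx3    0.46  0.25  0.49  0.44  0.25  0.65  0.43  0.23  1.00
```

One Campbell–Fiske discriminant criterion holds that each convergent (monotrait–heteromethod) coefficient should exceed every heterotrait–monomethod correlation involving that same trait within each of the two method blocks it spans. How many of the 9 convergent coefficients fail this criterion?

Convergent coefficients and their comparison sets:
ASC (methods 1·2): 0.49 vs {0.36, 0.29, 0.55, 0.57} → fail.
ASC (methods 1·3): 0.53 vs {0.36, 0.26, 0.55, 0.43} → fail.
ASC (methods 2·3): 0.50 vs {0.29, 0.26, 0.57, 0.43} → fail.
Lon (methods 1·2): 0.31 vs {0.36, 0.29, 0.33, 0.33} → fail.
Lon (methods 1·3): 0.38 vs {0.36, 0.26, 0.33, 0.23} → pass.
Lon (methods 2·3): 0.31 vs {0.29, 0.26, 0.33, 0.23} → fail.
Anx (methods 1·2): 0.53 vs {0.55, 0.57, 0.33, 0.33} → fail.
Anx (methods 1·3): 0.49 vs {0.55, 0.43, 0.33, 0.23} → fail.
Anx (methods 2·3): 0.65 vs {0.57, 0.43, 0.33, 0.23} → pass.
7 of 9 fail.

7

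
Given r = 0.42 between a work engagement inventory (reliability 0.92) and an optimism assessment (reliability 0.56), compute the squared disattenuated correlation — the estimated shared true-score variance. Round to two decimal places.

Disattenuated r = 0.42 / √(0.92 × 0.56) = 0.42 / 0.7178 = 0.5851.
Shared true-score variance = 0.5851² = 0.3423 ≈ 0.34.

0.34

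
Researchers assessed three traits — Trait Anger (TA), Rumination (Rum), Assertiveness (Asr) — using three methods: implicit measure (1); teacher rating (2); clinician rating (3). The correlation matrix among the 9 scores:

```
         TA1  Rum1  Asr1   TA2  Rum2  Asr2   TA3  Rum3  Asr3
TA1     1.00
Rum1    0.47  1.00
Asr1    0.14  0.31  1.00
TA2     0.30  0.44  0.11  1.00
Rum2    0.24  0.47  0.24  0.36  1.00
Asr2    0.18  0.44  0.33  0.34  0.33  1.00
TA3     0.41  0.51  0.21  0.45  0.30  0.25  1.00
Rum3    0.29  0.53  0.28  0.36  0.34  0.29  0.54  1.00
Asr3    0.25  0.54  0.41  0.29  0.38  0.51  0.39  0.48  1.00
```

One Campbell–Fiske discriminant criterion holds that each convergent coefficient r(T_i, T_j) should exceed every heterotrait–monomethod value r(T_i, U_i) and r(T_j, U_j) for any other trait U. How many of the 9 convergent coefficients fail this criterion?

8

Convergent coefficients and their comparison sets:
TA (methods 1·2): 0.30 vs {0.47, 0.36, 0.14, 0.34} → fail.
TA (methods 1·3): 0.41 vs {0.47, 0.54, 0.14, 0.39} → fail.
TA (methods 2·3): 0.45 vs {0.36, 0.54, 0.34, 0.39} → fail.
Rum (methods 1·2): 0.47 vs {0.47, 0.36, 0.31, 0.33} → fail.
Rum (methods 1·3): 0.53 vs {0.47, 0.54, 0.31, 0.48} → fail.
Rum (methods 2·3): 0.34 vs {0.36, 0.54, 0.33, 0.48} → fail.
Asr (methods 1·2): 0.33 vs {0.14, 0.34, 0.31, 0.33} → fail.
Asr (methods 1·3): 0.41 vs {0.14, 0.39, 0.31, 0.48} → fail.
Asr (methods 2·3): 0.51 vs {0.34, 0.39, 0.33, 0.48} → pass.
8 of 9 fail.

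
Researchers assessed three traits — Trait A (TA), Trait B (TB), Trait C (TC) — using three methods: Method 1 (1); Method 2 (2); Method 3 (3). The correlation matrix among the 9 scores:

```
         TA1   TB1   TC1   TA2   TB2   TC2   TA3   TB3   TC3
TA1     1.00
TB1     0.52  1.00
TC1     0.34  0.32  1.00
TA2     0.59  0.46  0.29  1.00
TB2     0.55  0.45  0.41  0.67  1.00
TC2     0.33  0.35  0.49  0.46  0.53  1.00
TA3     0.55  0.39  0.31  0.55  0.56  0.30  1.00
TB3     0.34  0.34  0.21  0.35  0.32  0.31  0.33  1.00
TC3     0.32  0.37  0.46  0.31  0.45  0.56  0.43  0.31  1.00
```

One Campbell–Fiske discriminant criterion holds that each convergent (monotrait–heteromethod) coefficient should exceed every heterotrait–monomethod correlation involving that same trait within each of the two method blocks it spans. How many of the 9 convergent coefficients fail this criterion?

6

Checking each validity diagonal entry against its comparison values:
TA (methods 1·2): 0.59 vs {0.52, 0.67, 0.34, 0.46} → fail.
TA (methods 1·3): 0.55 vs {0.52, 0.33, 0.34, 0.43} → pass.
TA (methods 2·3): 0.55 vs {0.67, 0.33, 0.46, 0.43} → fail.
TB (methods 1·2): 0.45 vs {0.52, 0.67, 0.32, 0.53} → fail.
TB (methods 1·3): 0.34 vs {0.52, 0.33, 0.32, 0.31} → fail.
TB (methods 2·3): 0.32 vs {0.67, 0.33, 0.53, 0.31} → fail.
TC (methods 1·2): 0.49 vs {0.34, 0.46, 0.32, 0.53} → fail.
TC (methods 1·3): 0.46 vs {0.34, 0.43, 0.32, 0.31} → pass.
TC (methods 2·3): 0.56 vs {0.46, 0.43, 0.53, 0.31} → pass.
6 of 9 fail.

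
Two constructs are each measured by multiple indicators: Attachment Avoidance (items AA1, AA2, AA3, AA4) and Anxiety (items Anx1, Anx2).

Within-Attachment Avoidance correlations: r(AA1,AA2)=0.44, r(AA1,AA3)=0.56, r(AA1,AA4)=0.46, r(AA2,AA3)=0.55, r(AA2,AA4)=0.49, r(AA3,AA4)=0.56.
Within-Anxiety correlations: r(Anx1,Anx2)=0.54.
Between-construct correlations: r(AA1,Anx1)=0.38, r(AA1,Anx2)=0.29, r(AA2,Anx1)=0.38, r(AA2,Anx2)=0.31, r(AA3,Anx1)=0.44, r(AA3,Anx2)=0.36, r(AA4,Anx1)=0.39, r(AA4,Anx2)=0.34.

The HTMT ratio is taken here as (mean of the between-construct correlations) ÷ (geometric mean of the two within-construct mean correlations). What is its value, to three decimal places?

0.688

Mean heterotrait r = 2.89/8 = 0.3613.
Mean within-AA = 3.06/6 = 0.5100; mean within-Anx = 0.54/1 = 0.5400.
Geometric mean = √(0.5100 × 0.5400) = 0.5248.
HTMT = 0.3613 / 0.5248 = 0.688.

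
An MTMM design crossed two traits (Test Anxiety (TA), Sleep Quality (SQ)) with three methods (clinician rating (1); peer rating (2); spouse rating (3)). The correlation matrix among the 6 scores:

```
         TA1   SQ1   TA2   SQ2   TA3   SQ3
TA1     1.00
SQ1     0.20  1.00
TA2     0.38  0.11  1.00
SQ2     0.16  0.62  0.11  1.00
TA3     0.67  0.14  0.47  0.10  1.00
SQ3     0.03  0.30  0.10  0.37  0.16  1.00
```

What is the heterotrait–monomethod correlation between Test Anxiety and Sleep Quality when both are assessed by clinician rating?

0.20

Different traits, same method: r(TA1, SQ1) = 0.20.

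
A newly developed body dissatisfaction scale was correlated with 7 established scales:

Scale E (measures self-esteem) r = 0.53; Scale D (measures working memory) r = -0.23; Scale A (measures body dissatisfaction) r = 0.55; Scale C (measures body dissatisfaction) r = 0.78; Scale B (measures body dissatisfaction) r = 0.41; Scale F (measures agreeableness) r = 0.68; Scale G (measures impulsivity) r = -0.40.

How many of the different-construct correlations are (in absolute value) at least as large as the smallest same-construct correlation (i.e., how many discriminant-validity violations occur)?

Convergent (same construct = body dissatisfaction): Scale A, Scale C, Scale B.
Smallest convergent = 0.41. Discriminant |r|: 0.53, 0.23, 0.68, 0.40; count ≥ 0.41 → 2.

2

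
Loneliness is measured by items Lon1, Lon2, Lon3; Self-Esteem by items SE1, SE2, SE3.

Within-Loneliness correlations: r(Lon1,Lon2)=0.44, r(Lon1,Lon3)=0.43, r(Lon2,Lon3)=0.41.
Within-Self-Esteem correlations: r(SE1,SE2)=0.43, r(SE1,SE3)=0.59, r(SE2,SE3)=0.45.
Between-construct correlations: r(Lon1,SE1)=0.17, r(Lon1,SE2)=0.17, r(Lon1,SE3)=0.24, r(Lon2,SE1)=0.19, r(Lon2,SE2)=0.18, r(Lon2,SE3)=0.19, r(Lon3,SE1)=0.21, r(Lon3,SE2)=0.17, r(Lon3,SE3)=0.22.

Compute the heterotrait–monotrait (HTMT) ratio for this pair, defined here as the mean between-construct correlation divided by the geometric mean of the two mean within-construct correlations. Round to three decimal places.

0.423

Between-construct mean = 1.74/9 = 0.1933.
Mean within-Lon = 1.28/3 = 0.4267; mean within-SE = 1.47/3 = 0.4900.
Geometric mean = √(0.4267 × 0.4900) = 0.4573.
HTMT = 0.1933 / 0.4573 = 0.423.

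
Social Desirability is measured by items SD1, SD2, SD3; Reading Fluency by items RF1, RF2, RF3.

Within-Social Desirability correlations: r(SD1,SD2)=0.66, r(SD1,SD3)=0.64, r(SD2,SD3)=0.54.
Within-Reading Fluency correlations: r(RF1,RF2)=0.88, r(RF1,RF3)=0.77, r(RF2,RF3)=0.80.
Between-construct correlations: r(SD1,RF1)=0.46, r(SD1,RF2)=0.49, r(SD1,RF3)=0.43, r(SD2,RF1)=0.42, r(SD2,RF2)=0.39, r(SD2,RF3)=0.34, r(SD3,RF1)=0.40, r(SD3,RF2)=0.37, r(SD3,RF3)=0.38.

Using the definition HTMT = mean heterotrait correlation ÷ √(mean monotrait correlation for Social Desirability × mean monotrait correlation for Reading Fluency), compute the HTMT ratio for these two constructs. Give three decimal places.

Mean heterotrait r = 3.68/9 = 0.4089.
Mean within-SD = 1.84/3 = 0.6133; mean within-RF = 2.45/3 = 0.8167.
Geometric mean = √(0.6133 × 0.8167) = 0.7077.
HTMT = 0.4089 / 0.7077 = 0.578.

0.578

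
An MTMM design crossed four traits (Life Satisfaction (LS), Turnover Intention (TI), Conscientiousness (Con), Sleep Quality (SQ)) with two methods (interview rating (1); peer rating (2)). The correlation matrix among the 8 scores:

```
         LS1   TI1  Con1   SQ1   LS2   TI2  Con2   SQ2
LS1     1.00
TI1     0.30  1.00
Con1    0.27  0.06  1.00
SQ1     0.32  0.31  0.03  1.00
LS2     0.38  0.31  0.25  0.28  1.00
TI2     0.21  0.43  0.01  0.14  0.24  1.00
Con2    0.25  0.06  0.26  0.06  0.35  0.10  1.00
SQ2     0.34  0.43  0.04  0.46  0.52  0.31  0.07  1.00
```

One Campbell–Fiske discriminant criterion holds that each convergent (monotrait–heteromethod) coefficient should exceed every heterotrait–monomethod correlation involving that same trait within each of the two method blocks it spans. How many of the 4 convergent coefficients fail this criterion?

3

Convergent coefficients and their comparison sets:
LS (methods 1·2): 0.38 vs {0.30, 0.24, 0.27, 0.35, 0.32, 0.52} → fail.
TI (methods 1·2): 0.43 vs {0.30, 0.24, 0.06, 0.10, 0.31, 0.31} → pass.
Con (methods 1·2): 0.26 vs {0.27, 0.35, 0.06, 0.10, 0.03, 0.07} → fail.
SQ (methods 1·2): 0.46 vs {0.32, 0.52, 0.31, 0.31, 0.03, 0.07} → fail.
3 of 4 fail.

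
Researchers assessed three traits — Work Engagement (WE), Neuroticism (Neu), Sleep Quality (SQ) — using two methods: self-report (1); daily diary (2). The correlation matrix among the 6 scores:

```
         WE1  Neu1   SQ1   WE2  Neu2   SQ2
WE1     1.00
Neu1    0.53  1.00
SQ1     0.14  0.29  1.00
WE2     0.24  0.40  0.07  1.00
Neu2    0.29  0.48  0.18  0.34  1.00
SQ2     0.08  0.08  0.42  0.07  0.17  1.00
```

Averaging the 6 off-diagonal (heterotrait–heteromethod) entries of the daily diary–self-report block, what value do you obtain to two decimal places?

HTHM values (method 2 × method 1): 0.40, 0.07, 0.29, 0.18, 0.08, 0.08; mean = 1.10/6 = 0.18.

0.18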